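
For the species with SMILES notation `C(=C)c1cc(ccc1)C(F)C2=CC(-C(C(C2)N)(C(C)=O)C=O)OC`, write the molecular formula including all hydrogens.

Heavy atoms from the SMILES: 19 C, 1 F, 1 N, 3 O.
Implicit hydrogens by atom environment:
  6 × C: 1 H each → 6
  4 × C (aromatic): 1 H each → 4
  3 × C: no H
  3 × O: no H
  2 × C: 3 H each → 6
  2 × C: 2 H each → 4
  2 × C (aromatic): no H
  1 × F: no H
  1 × N: 2 H
  Total hydrogens = 22.
Molecular formula: C19H22FNO3

C19H22FNO3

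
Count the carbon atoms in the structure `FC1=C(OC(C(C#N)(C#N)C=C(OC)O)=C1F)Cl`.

The symbol for carbon appears 10 times in the SMILES. (Cl is a single chlorine, not C + l.)

10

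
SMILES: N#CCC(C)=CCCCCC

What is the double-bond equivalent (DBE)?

3

Molecular formula from the SMILES: C10H17N.
DoU = (2C + 2 + N − H − X)/2 = (2·10 + 2 + 1 − 17 − 0)/2 = 6/2 = 3.
(Structurally: 0 ring(s) + 3 π bond(s) = 3.)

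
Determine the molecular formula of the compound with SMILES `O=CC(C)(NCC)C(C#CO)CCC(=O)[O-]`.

Heavy atoms from the SMILES: 11 C, 1 N, 4 O.
Implicit hydrogens by atom environment:
  4 × C: no H
  3 × C: 2 H each → 6
  2 × C: 3 H each → 6
  2 × C: 1 H each → 2
  2 × O: no H
  1 × N: 1 H
  1 × O: 1 H
  1 × O (charge -1): no H
  Total hydrogens = 16.
Net charge -1.
Molecular formula: C11H16NO4-

C11H16NO4-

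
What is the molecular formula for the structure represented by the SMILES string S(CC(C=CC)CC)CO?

C8H16OS

Heavy atoms from the SMILES: 8 C, 1 O, 1 S.
Implicit hydrogens by atom environment:
  3 × C: 2 H each → 6
  3 × C: 1 H each → 3
  2 × C: 3 H each → 6
  1 × O: 1 H
  1 × S: no H
  Total hydrogens = 16.
Molecular formula: C8H16OS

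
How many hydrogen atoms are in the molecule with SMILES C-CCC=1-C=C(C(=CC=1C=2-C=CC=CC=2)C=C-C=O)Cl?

Hydrogens are implicit in SMILES; fill each atom to its normal valence:
  7 × C (aromatic): 1 H each → 7
  5 × C (aromatic): no H
  3 × C: 1 H each → 3
  2 × C: 2 H each → 4
  1 × C: 3 H
  1 × Cl: no H
  1 × O: no H
  Total hydrogens = 17.

17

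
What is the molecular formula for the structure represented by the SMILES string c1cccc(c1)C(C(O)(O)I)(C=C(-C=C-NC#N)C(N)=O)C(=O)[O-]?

Heavy atoms from the SMILES: 15 C, 1 I, 3 N, 5 O.
Implicit hydrogens by atom environment:
  6 × C: no H
  5 × C (aromatic): 1 H each → 5
  3 × C: 1 H each → 3
  2 × O: 1 H each → 2
  2 × O: no H
  1 × C (aromatic): no H
  1 × I: no H
  1 × N: 2 H
  1 × N: 1 H
  1 × N: no H
  1 × O (charge -1): no H
  Total hydrogens = 13.
Net charge -1.
Molecular formula: C15H13IN3O5-

C15H13IN3O5-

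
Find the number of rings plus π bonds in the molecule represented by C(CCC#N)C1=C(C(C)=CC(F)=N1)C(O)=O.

Molecular formula from the SMILES: C11H11FN2O2.
DoU = (2C + 2 + N − H − X)/2 = (2·11 + 2 + 2 − 11 − 1)/2 = 14/2 = 7.
(Structurally: 1 ring(s) + 6 π bond(s) = 7.)

7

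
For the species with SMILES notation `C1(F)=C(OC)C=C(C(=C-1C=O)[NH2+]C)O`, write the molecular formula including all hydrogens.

C9H11FNO3+

Heavy atoms from the SMILES: 9 C, 1 F, 1 N, 3 O.
Implicit hydrogens by atom environment:
  5 × C (aromatic): no H
  2 × C: 3 H each → 6
  2 × O: no H
  1 × C (aromatic): 1 H
  1 × C: 1 H
  1 × F: no H
  1 × N (charge +1): 2 H
  1 × O: 1 H
  Total hydrogens = 11.
Net charge +1.
Molecular formula: C9H11FNO3+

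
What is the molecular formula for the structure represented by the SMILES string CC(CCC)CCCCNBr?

Heavy atoms from the SMILES: 1 Br, 9 C, 1 N.
Implicit hydrogens by atom environment:
  6 × C: 2 H each → 12
  2 × C: 3 H each → 6
  1 × Br: no H
  1 × C: 1 H
  1 × N: 1 H
  Total hydrogens = 20.
Molecular formula: C9H20BrN

C9H20BrN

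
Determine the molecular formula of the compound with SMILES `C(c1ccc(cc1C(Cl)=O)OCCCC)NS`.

C12H16ClNO2S

Heavy atoms from the SMILES: 12 C, 1 Cl, 1 N, 2 O, 1 S.
Implicit hydrogens by atom environment:
  4 × C: 2 H each → 8
  3 × C (aromatic): 1 H each → 3
  3 × C (aromatic): no H
  2 × O: no H
  1 × C: 3 H
  1 × C: no H
  1 × Cl: no H
  1 × N: 1 H
  1 × S: 1 H
  Total hydrogens = 16.
Molecular formula: C12H16ClNO2S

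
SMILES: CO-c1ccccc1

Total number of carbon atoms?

7

The symbol for carbon appears 7 times in the SMILES. Lowercase c denotes aromatic carbon and counts toward C.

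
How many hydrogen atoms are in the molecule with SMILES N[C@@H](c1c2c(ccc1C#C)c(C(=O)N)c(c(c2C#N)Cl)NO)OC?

13

Hydrogens are implicit in SMILES; fill each atom to its normal valence:
  8 × C (aromatic): no H
  3 × C: no H
  2 × C (aromatic): 1 H each → 2
  2 × C: 1 H each → 2
  2 × N: 2 H each → 4
  2 × O: no H
  1 × C: 3 H
  1 × Cl: no H
  1 × N: 1 H
  1 × N: no H
  1 × O: 1 H
  Total hydrogens = 13.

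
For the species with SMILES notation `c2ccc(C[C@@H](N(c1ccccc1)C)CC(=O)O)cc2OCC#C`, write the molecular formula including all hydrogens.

Heavy atoms from the SMILES: 20 C, 1 N, 3 O.
Implicit hydrogens by atom environment:
  9 × C (aromatic): 1 H each → 9
  3 × C: 2 H each → 6
  3 × C (aromatic): no H
  2 × C: 1 H each → 2
  2 × C: no H
  2 × O: no H
  1 × C: 3 H
  1 × N: no H
  1 × O: 1 H
  Total hydrogens = 21.
Molecular formula: C20H21NO3

C20H21NO3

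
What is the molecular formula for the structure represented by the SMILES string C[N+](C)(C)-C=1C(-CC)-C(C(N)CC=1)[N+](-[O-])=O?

C11H22N3O2+

Heavy atoms from the SMILES: 11 C, 3 N, 2 O.
Implicit hydrogens by atom environment:
  4 × C: 3 H each → 12
  4 × C: 1 H each → 4
  2 × C: 2 H each → 4
  2 × N (charge +1): no H
  1 × C: no H
  1 × N: 2 H
  1 × O: no H
  1 × O (charge -1): no H
  Total hydrogens = 22.
Net charge +1.
Molecular formula: C11H22N3O2+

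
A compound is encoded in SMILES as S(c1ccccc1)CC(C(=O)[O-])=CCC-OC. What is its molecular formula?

Heavy atoms from the SMILES: 13 C, 3 O, 1 S.
Implicit hydrogens by atom environment:
  5 × C (aromatic): 1 H each → 5
  3 × C: 2 H each → 6
  2 × C: no H
  2 × O: no H
  1 × C: 3 H
  1 × C: 1 H
  1 × C (aromatic): no H
  1 × O (charge -1): no H
  1 × S: no H
  Total hydrogens = 15.
Net charge -1.
Molecular formula: C13H15O3S-

C13H15O3S-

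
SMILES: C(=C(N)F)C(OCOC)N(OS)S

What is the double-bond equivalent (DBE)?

Molecular formula from the SMILES: C5H11FN2O3S2.
DoU = (2C + 2 + N − H − X)/2 = (2·5 + 2 + 2 − 11 − 1)/2 = 2/2 = 1.
(Structurally: 0 ring(s) + 1 π bond(s) = 1.)

1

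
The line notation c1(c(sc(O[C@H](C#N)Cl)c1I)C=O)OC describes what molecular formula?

Heavy atoms from the SMILES: 8 C, 1 Cl, 1 I, 1 N, 3 O, 1 S.
Implicit hydrogens by atom environment:
  4 × C (aromatic): no H
  3 × O: no H
  2 × C: 1 H each → 2
  1 × C: 3 H
  1 × C: no H
  1 × Cl: no H
  1 × I: no H
  1 × N: no H
  1 × S (aromatic): no H
  Total hydrogens = 5.
Molecular formula: C8H5ClINO3S

C8H5ClINO3S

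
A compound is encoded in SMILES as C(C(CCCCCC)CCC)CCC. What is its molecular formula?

Heavy atoms from the SMILES: 14 C.
Implicit hydrogens by atom environment:
  10 × C: 2 H each → 20
  3 × C: 3 H each → 9
  1 × C: 1 H
  Total hydrogens = 30.
Molecular formula: C14H30

C14H30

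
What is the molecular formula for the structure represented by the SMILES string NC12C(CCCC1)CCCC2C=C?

C12H21N

Heavy atoms from the SMILES: 12 C, 1 N.
Implicit hydrogens by atom environment:
  8 × C: 2 H each → 16
  3 × C: 1 H each → 3
  1 × C: no H
  1 × N: 2 H
  Total hydrogens = 21.
Molecular formula: C12H21N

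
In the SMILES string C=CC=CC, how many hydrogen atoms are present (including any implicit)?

Hydrogens are implicit in SMILES; fill each atom to its normal valence:
  3 × C: 1 H each → 3
  1 × C: 3 H
  1 × C: 2 H
  Total hydrogens = 8.

8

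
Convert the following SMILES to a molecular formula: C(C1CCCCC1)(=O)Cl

Heavy atoms from the SMILES: 7 C, 1 Cl, 1 O.
Implicit hydrogens by atom environment:
  5 × C: 2 H each → 10
  1 × C: 1 H
  1 × C: no H
  1 × Cl: no H
  1 × O: no H
  Total hydrogens = 11.
Molecular formula: C7H11ClO

C7H11ClO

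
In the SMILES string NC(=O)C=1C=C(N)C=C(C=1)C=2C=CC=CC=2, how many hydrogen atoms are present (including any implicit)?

12

Hydrogens are implicit in SMILES; fill each atom to its normal valence:
  8 × C (aromatic): 1 H each → 8
  4 × C (aromatic): no H
  2 × N: 2 H each → 4
  1 × C: no H
  1 × O: no H
  Total hydrogens = 12.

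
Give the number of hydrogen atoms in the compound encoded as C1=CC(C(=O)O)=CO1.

Hydrogens are implicit in SMILES; fill each atom to its normal valence:
  3 × C (aromatic): 1 H each → 3
  1 × C (aromatic): no H
  1 × C: no H
  1 × O: 1 H
  1 × O (aromatic): no H
  1 × O: no H
  Total hydrogens = 4.

4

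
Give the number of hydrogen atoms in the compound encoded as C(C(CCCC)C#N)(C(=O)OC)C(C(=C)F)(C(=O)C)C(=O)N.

Hydrogens are implicit in SMILES; fill each atom to its normal valence:
  6 × C: no H
  4 × C: 2 H each → 8
  4 × O: no H
  3 × C: 3 H each → 9
  2 × C: 1 H each → 2
  1 × F: no H
  1 × N: 2 H
  1 × N: no H
  Total hydrogens = 21.

21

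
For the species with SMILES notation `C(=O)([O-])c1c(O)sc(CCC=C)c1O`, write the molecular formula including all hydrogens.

Heavy atoms from the SMILES: 9 C, 4 O, 1 S.
Implicit hydrogens by atom environment:
  4 × C (aromatic): no H
  3 × C: 2 H each → 6
  2 × O: 1 H each → 2
  1 × C: 1 H
  1 × C: no H
  1 × O: no H
  1 × O (charge -1): no H
  1 × S (aromatic): no H
  Total hydrogens = 9.
Net charge -1.
Molecular formula: C9H9O4S-

C9H9O4S-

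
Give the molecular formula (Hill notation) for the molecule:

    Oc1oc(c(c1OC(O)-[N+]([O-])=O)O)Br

Heavy atoms from the SMILES: 1 Br, 5 C, 1 N, 7 O.
Implicit hydrogens by atom environment:
  4 × C (aromatic): no H
  3 × O: 1 H each → 3
  2 × O: no H
  1 × Br: no H
  1 × C: 1 H
  1 × N (charge +1): no H
  1 × O (aromatic): no H
  1 × O (charge -1): no H
  Total hydrogens = 4.
Molecular formula: C5H4BrNO7

C5H4BrNO7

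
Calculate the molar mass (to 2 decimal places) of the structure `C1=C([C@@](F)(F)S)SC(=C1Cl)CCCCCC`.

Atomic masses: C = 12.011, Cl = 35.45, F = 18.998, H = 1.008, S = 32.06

284.81

Molecular formula: C11H15ClF2S2.
M = 11×12.011 + 1×35.45 + 2×18.998 + 15×1.008 + 2×32.06 = 284.81 g/mol.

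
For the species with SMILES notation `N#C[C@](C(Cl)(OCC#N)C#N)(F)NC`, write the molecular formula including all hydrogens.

Heavy atoms from the SMILES: 7 C, 1 Cl, 1 F, 4 N, 1 O.
Implicit hydrogens by atom environment:
  5 × C: no H
  3 × N: no H
  1 × C: 3 H
  1 × C: 2 H
  1 × Cl: no H
  1 × F: no H
  1 × N: 1 H
  1 × O: no H
  Total hydrogens = 6.
Molecular formula: C7H6ClFN4O

C7H6ClFN4O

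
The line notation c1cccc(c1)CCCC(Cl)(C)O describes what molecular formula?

C11H15ClO

Heavy atoms from the SMILES: 11 C, 1 Cl, 1 O.
Implicit hydrogens by atom environment:
  5 × C (aromatic): 1 H each → 5
  3 × C: 2 H each → 6
  1 × C: 3 H
  1 × C: no H
  1 × C (aromatic): no H
  1 × Cl: no H
  1 × O: 1 H
  Total hydrogens = 15.
Molecular formula: C11H15ClO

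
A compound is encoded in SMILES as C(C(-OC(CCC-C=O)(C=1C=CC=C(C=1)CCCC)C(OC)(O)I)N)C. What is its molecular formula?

Heavy atoms from the SMILES: 20 C, 1 I, 1 N, 4 O.
Implicit hydrogens by atom environment:
  7 × C: 2 H each → 14
  4 × C (aromatic): 1 H each → 4
  3 × C: 3 H each → 9
  3 × O: no H
  2 × C: 1 H each → 2
  2 × C: no H
  2 × C (aromatic): no H
  1 × I: no H
  1 × N: 2 H
  1 × O: 1 H
  Total hydrogens = 32.
Molecular formula: C20H32INO4

C20H32INO4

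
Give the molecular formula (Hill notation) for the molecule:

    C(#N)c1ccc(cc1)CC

C9H9N

Heavy atoms from the SMILES: 9 C, 1 N.
Implicit hydrogens by atom environment:
  4 × C (aromatic): 1 H each → 4
  2 × C (aromatic): no H
  1 × C: 3 H
  1 × C: 2 H
  1 × C: no H
  1 × N: no H
  Total hydrogens = 9.
Molecular formula: C9H9N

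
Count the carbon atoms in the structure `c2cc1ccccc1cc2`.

10

The symbol for carbon appears 10 times in the SMILES. Lowercase c denotes aromatic carbon and counts toward C.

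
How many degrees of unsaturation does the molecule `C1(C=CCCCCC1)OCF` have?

Molecular formula from the SMILES: C9H15FO.
DoU = (2C + 2 + N − H − X)/2 = (2·9 + 2 + 0 − 15 − 1)/2 = 4/2 = 2.
(Structurally: 1 ring(s) + 1 π bond(s) = 2.)

2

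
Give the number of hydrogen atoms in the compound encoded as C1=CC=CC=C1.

Hydrogens are implicit in SMILES; fill each atom to its normal valence:
  6 × C (aromatic): 1 H each → 6
  Total hydrogens = 6.

6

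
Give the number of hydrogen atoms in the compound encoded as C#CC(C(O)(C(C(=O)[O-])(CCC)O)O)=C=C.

Hydrogens are implicit in SMILES; fill each atom to its normal valence:
  6 × C: no H
  3 × C: 2 H each → 6
  3 × O: 1 H each → 3
  1 × C: 3 H
  1 × C: 1 H
  1 × O: no H
  1 × O (charge -1): no H
  Total hydrogens = 13.

13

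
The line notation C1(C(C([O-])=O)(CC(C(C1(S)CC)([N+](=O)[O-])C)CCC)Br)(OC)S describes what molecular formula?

C14H23BrNO5S2-

Heavy atoms from the SMILES: 1 Br, 14 C, 1 N, 5 O, 2 S.
Implicit hydrogens by atom environment:
  5 × C: no H
  4 × C: 3 H each → 12
  4 × C: 2 H each → 8
  3 × O: no H
  2 × O (charge -1): no H
  2 × S: 1 H each → 2
  1 × Br: no H
  1 × C: 1 H
  1 × N (charge +1): no H
  Total hydrogens = 23.
Net charge -1.
Molecular formula: C14H23BrNO5S2-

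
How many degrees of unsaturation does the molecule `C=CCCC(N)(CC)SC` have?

Molecular formula from the SMILES: C8H17NS.
DoU = (2C + 2 + N − H − X)/2 = (2·8 + 2 + 1 − 17 − 0)/2 = 2/2 = 1.
(Structurally: 0 ring(s) + 1 π bond(s) = 1.)

1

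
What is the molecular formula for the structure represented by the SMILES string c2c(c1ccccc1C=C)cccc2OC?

Heavy atoms from the SMILES: 15 C, 1 O.
Implicit hydrogens by atom environment:
  8 × C (aromatic): 1 H each → 8
  4 × C (aromatic): no H
  1 × C: 3 H
  1 × C: 2 H
  1 × C: 1 H
  1 × O: no H
  Total hydrogens = 14.
Molecular formula: C15H14O

C15H14O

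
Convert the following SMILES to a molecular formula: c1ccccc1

C6H6

Heavy atoms from the SMILES: 6 C.
Implicit hydrogens by atom environment:
  6 × C (aromatic): 1 H each → 6
  Total hydrogens = 6.
Molecular formula: C6H6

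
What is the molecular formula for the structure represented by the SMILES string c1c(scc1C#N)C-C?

C7H7NS

Heavy atoms from the SMILES: 7 C, 1 N, 1 S.
Implicit hydrogens by atom environment:
  2 × C (aromatic): 1 H each → 2
  2 × C (aromatic): no H
  1 × C: 3 H
  1 × C: 2 H
  1 × C: no H
  1 × N: no H
  1 × S (aromatic): no H
  Total hydrogens = 7.
Molecular formula: C7H7NS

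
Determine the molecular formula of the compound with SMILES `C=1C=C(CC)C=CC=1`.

C8H10

Heavy atoms from the SMILES: 8 C.
Implicit hydrogens by atom environment:
  5 × C (aromatic): 1 H each → 5
  1 × C: 3 H
  1 × C: 2 H
  1 × C (aromatic): no H
  Total hydrogens = 10.
Molecular formula: C8H10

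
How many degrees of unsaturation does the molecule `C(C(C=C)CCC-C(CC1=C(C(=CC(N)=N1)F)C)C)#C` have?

7

Molecular formula from the SMILES: C17H23FN2.
DoU = (2C + 2 + N − H − X)/2 = (2·17 + 2 + 2 − 23 − 1)/2 = 14/2 = 7.
(Structurally: 1 ring(s) + 6 π bond(s) = 7.)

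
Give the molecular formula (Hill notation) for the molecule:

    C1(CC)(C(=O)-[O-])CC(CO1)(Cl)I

C7H9ClIO3-

Heavy atoms from the SMILES: 7 C, 1 Cl, 1 I, 3 O.
Implicit hydrogens by atom environment:
  3 × C: 2 H each → 6
  3 × C: no H
  2 × O: no H
  1 × C: 3 H
  1 × Cl: no H
  1 × I: no H
  1 × O (charge -1): no H
  Total hydrogens = 9.
Net charge -1.
Molecular formula: C7H9ClIO3-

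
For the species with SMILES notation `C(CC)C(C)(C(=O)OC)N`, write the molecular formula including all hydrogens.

Heavy atoms from the SMILES: 7 C, 1 N, 2 O.
Implicit hydrogens by atom environment:
  3 × C: 3 H each → 9
  2 × C: 2 H each → 4
  2 × C: no H
  2 × O: no H
  1 × N: 2 H
  Total hydrogens = 15.
Molecular formula: C7H15NO2

C7H15NO2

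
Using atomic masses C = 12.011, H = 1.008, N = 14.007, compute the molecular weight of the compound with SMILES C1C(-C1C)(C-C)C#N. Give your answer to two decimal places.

109.17

Molecular formula: C7H11N.
M = 7×12.011 + 11×1.008 + 1×14.007 = 109.17 g/mol.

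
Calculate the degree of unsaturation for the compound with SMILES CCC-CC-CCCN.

Molecular formula from the SMILES: C8H19N.
DoU = (2C + 2 + N − H − X)/2 = (2·8 + 2 + 1 − 19 − 0)/2 = 0/2 = 0.
(Structurally: 0 ring(s) + 0 π bond(s) = 0.)

0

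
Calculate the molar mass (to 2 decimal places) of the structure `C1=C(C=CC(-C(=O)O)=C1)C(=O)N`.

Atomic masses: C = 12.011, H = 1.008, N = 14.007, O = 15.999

165.15

Molecular formula: C8H7NO3.
M = 8×12.011 + 7×1.008 + 1×14.007 + 3×15.999 = 165.15 g/mol.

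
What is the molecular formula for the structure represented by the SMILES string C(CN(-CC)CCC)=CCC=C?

C11H21N

Heavy atoms from the SMILES: 11 C, 1 N.
Implicit hydrogens by atom environment:
  6 × C: 2 H each → 12
  3 × C: 1 H each → 3
  2 × C: 3 H each → 6
  1 × N: no H
  Total hydrogens = 21.
Molecular formula: C11H21N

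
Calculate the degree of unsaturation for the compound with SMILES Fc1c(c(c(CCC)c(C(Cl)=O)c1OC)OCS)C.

5

Molecular formula from the SMILES: C13H16ClFO3S.
DoU = (2C + 2 + N − H − X)/2 = (2·13 + 2 + 0 − 16 − 2)/2 = 10/2 = 5.
(Structurally: 1 ring(s) + 4 π bond(s) = 5.)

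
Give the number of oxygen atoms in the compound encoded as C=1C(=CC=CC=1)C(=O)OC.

2

The symbol for oxygen appears 2 times in the SMILES.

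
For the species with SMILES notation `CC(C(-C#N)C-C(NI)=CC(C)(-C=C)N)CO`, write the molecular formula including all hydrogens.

Heavy atoms from the SMILES: 12 C, 1 I, 3 N, 1 O.
Implicit hydrogens by atom environment:
  4 × C: 1 H each → 4
  3 × C: 2 H each → 6
  3 × C: no H
  2 × C: 3 H each → 6
  1 × I: no H
  1 × N: 2 H
  1 × N: 1 H
  1 × N: no H
  1 × O: 1 H
  Total hydrogens = 20.
Molecular formula: C12H20IN3O

C12H20IN3O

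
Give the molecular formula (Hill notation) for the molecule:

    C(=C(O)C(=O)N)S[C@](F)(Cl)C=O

C5H5ClFNO3S

Heavy atoms from the SMILES: 5 C, 1 Cl, 1 F, 1 N, 3 O, 1 S.
Implicit hydrogens by atom environment:
  3 × C: no H
  2 × C: 1 H each → 2
  2 × O: no H
  1 × Cl: no H
  1 × F: no H
  1 × N: 2 H
  1 × O: 1 H
  1 × S: no H
  Total hydrogens = 5.
Molecular formula: C5H5ClFNO3S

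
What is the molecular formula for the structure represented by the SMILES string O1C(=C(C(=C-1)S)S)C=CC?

C7H8OS2

Heavy atoms from the SMILES: 7 C, 1 O, 2 S.
Implicit hydrogens by atom environment:
  3 × C (aromatic): no H
  2 × C: 1 H each → 2
  2 × S: 1 H each → 2
  1 × C: 3 H
  1 × C (aromatic): 1 H
  1 × O (aromatic): no H
  Total hydrogens = 8.
Molecular formula: C7H8OS2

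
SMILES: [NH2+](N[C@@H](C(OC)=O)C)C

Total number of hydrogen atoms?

13

Hydrogens are implicit in SMILES; fill each atom to its normal valence:
  3 × C: 3 H each → 9
  2 × O: no H
  1 × C: 1 H
  1 × C: no H
  1 × N (charge +1): 2 H
  1 × N: 1 H
  Total hydrogens = 13.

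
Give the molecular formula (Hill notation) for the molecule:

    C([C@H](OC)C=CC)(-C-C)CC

C10H20O

Heavy atoms from the SMILES: 10 C, 1 O.
Implicit hydrogens by atom environment:
  4 × C: 3 H each → 12
  4 × C: 1 H each → 4
  2 × C: 2 H each → 4
  1 × O: no H
  Total hydrogens = 20.
Molecular formula: C10H20O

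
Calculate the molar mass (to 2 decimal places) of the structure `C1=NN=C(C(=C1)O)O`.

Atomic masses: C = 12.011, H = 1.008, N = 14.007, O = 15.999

112.09

Molecular formula: C4H4N2O2.
M = 4×12.011 + 4×1.008 + 2×14.007 + 2×15.999 = 112.09 g/mol.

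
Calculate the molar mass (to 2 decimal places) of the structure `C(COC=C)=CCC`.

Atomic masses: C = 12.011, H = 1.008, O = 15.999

112.17

Molecular formula: C7H12O.
M = 7×12.011 + 12×1.008 + 1×15.999 = 112.17 g/mol.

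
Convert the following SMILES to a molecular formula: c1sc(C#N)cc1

Heavy atoms from the SMILES: 5 C, 1 N, 1 S.
Implicit hydrogens by atom environment:
  3 × C (aromatic): 1 H each → 3
  1 × C (aromatic): no H
  1 × C: no H
  1 × N: no H
  1 × S (aromatic): no H
  Total hydrogens = 3.
Molecular formula: C5H3NS

C5H3NS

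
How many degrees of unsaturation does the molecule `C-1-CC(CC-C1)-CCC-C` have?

Molecular formula from the SMILES: C10H20.
DoU = (2C + 2 + N − H − X)/2 = (2·10 + 2 + 0 − 20 − 0)/2 = 2/2 = 1.
(Structurally: 1 ring(s) + 0 π bond(s) = 1.)

1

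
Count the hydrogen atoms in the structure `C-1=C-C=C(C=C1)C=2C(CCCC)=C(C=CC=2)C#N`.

Hydrogens are implicit in SMILES; fill each atom to its normal valence:
  8 × C (aromatic): 1 H each → 8
  4 × C (aromatic): no H
  3 × C: 2 H each → 6
  1 × C: 3 H
  1 × C: no H
  1 × N: no H
  Total hydrogens = 17.

17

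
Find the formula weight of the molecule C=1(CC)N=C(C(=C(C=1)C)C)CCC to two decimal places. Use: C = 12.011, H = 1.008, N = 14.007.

177.29

Molecular formula: C12H19N.
M = 12×12.011 + 19×1.008 + 1×14.007 = 177.29 g/mol.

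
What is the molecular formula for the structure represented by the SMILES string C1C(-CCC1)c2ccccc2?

Heavy atoms from the SMILES: 11 C.
Implicit hydrogens by atom environment:
  5 × C (aromatic): 1 H each → 5
  4 × C: 2 H each → 8
  1 × C: 1 H
  1 × C (aromatic): no H
  Total hydrogens = 14.
Molecular formula: C11H14

C11H14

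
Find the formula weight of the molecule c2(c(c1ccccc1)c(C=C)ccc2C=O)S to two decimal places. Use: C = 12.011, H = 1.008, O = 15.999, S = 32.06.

Molecular formula: C15H12OS.
M = 15×12.011 + 12×1.008 + 1×15.999 + 1×32.06 = 240.32 g/mol.

240.32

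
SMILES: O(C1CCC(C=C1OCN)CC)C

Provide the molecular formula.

C10H19NO2

Heavy atoms from the SMILES: 10 C, 1 N, 2 O.
Implicit hydrogens by atom environment:
  4 × C: 2 H each → 8
  3 × C: 1 H each → 3
  2 × C: 3 H each → 6
  2 × O: no H
  1 × C: no H
  1 × N: 2 H
  Total hydrogens = 19.
Molecular formula: C10H19NO2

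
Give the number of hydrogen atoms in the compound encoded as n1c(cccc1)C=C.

Hydrogens are implicit in SMILES; fill each atom to its normal valence:
  4 × C (aromatic): 1 H each → 4
  1 × C: 2 H
  1 × C: 1 H
  1 × C (aromatic): no H
  1 × N (aromatic): no H
  Total hydrogens = 7.

7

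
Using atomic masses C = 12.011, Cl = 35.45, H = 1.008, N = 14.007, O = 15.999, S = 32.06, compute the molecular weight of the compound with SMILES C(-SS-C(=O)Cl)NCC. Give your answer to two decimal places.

185.68

Molecular formula: C4H8ClNOS2.
M = 4×12.011 + 1×35.45 + 8×1.008 + 1×14.007 + 1×15.999 + 2×32.06 = 185.68 g/mol.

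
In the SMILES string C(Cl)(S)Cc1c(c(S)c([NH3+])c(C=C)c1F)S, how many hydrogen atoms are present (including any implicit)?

Hydrogens are implicit in SMILES; fill each atom to its normal valence:
  6 × C (aromatic): no H
  3 × S: 1 H each → 3
  2 × C: 2 H each → 4
  2 × C: 1 H each → 2
  1 × Cl: no H
  1 × F: no H
  1 × N (charge +1): 3 H
  Total hydrogens = 12.

12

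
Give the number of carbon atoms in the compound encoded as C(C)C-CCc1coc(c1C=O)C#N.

11

The symbol for carbon appears 11 times in the SMILES. Lowercase c denotes aromatic carbon and counts toward C.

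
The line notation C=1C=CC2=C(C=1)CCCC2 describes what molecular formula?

Heavy atoms from the SMILES: 10 C.
Implicit hydrogens by atom environment:
  4 × C: 2 H each → 8
  4 × C (aromatic): 1 H each → 4
  2 × C (aromatic): no H
  Total hydrogens = 12.
Molecular formula: C10H12

C10H12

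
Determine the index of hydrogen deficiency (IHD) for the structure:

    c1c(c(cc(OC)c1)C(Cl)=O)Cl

Molecular formula from the SMILES: C8H6Cl2O2.
DoU = (2C + 2 + N − H − X)/2 = (2·8 + 2 + 0 − 6 − 2)/2 = 10/2 = 5.
(Structurally: 1 ring(s) + 4 π bond(s) = 5.)

5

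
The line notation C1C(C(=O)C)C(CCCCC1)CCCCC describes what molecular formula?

Heavy atoms from the SMILES: 15 C, 1 O.
Implicit hydrogens by atom environment:
  10 × C: 2 H each → 20
  2 × C: 3 H each → 6
  2 × C: 1 H each → 2
  1 × C: no H
  1 × O: no H
  Total hydrogens = 28.
Molecular formula: C15H28O

C15H28O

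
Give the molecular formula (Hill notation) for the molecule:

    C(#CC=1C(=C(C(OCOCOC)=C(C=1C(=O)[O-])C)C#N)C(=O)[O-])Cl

Heavy atoms from the SMILES: 15 C, 1 Cl, 1 N, 7 O.
Implicit hydrogens by atom environment:
  6 × C (aromatic): no H
  5 × C: no H
  5 × O: no H
  2 × C: 3 H each → 6
  2 × C: 2 H each → 4
  2 × O (charge -1): no H
  1 × Cl: no H
  1 × N: no H
  Total hydrogens = 10.
Net charge -2.
Molecular formula: [C15H10ClNO7]2-

[C15H10ClNO7]2-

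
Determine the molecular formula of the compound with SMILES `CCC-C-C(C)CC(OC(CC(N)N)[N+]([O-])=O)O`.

Heavy atoms from the SMILES: 11 C, 3 N, 4 O.
Implicit hydrogens by atom environment:
  5 × C: 2 H each → 10
  4 × C: 1 H each → 4
  2 × C: 3 H each → 6
  2 × N: 2 H each → 4
  2 × O: no H
  1 × N (charge +1): no H
  1 × O: 1 H
  1 × O (charge -1): no H
  Total hydrogens = 25.
Molecular formula: C11H25N3O4

C11H25N3O4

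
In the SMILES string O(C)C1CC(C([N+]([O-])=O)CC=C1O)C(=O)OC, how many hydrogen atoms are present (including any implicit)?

Hydrogens are implicit in SMILES; fill each atom to its normal valence:
  4 × C: 1 H each → 4
  4 × O: no H
  2 × C: 3 H each → 6
  2 × C: 2 H each → 4
  2 × C: no H
  1 × N (charge +1): no H
  1 × O: 1 H
  1 × O (charge -1): no H
  Total hydrogens = 15.

15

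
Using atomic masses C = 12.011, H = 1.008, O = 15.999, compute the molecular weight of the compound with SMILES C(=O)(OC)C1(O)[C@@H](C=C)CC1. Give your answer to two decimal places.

Molecular formula: C8H12O3.
M = 8×12.011 + 12×1.008 + 3×15.999 = 156.18 g/mol.

156.18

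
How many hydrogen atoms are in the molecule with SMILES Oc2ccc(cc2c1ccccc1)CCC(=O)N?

Hydrogens are implicit in SMILES; fill each atom to its normal valence:
  8 × C (aromatic): 1 H each → 8
  4 × C (aromatic): no H
  2 × C: 2 H each → 4
  1 × C: no H
  1 × N: 2 H
  1 × O: 1 H
  1 × O: no H
  Total hydrogens = 15.

15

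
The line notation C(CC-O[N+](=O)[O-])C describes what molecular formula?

C4H9NO3

Heavy atoms from the SMILES: 4 C, 1 N, 3 O.
Implicit hydrogens by atom environment:
  3 × C: 2 H each → 6
  2 × O: no H
  1 × C: 3 H
  1 × N (charge +1): no H
  1 × O (charge -1): no H
  Total hydrogens = 9.
Molecular formula: C4H9NO3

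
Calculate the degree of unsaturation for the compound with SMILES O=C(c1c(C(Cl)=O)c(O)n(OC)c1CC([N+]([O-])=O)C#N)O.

Molecular formula from the SMILES: C10H8ClN3O7.
DoU = (2C + 2 + N − H − X)/2 = (2·10 + 2 + 3 − 8 − 1)/2 = 16/2 = 8.
(Structurally: 1 ring(s) + 7 π bond(s) = 8.)

8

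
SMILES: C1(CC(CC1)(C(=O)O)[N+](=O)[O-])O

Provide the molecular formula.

C6H9NO5

Heavy atoms from the SMILES: 6 C, 1 N, 5 O.
Implicit hydrogens by atom environment:
  3 × C: 2 H each → 6
  2 × C: no H
  2 × O: 1 H each → 2
  2 × O: no H
  1 × C: 1 H
  1 × N (charge +1): no H
  1 × O (charge -1): no H
  Total hydrogens = 9.
Molecular formula: C6H9NO5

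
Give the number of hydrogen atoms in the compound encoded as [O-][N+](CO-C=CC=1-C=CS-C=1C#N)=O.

Hydrogens are implicit in SMILES; fill each atom to its normal valence:
  2 × C (aromatic): 1 H each → 2
  2 × C: 1 H each → 2
  2 × C (aromatic): no H
  2 × O: no H
  1 × C: 2 H
  1 × C: no H
  1 × N: no H
  1 × N (charge +1): no H
  1 × O (charge -1): no H
  1 × S (aromatic): no H
  Total hydrogens = 6.

6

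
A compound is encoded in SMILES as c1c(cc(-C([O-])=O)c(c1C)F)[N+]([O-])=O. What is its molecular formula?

Heavy atoms from the SMILES: 8 C, 1 F, 1 N, 4 O.
Implicit hydrogens by atom environment:
  4 × C (aromatic): no H
  2 × C (aromatic): 1 H each → 2
  2 × O: no H
  2 × O (charge -1): no H
  1 × C: 3 H
  1 × C: no H
  1 × F: no H
  1 × N (charge +1): no H
  Total hydrogens = 5.
Net charge -1.
Molecular formula: C8H5FNO4-

C8H5FNO4-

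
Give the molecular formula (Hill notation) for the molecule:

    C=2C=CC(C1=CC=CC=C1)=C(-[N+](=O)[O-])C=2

Heavy atoms from the SMILES: 12 C, 1 N, 2 O.
Implicit hydrogens by atom environment:
  9 × C (aromatic): 1 H each → 9
  3 × C (aromatic): no H
  1 × N (charge +1): no H
  1 × O: no H
  1 × O (charge -1): no H
  Total hydrogens = 9.
Molecular formula: C12H9NO2

C12H9NO2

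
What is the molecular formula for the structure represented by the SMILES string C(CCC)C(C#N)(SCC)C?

Heavy atoms from the SMILES: 9 C, 1 N, 1 S.
Implicit hydrogens by atom environment:
  4 × C: 2 H each → 8
  3 × C: 3 H each → 9
  2 × C: no H
  1 × N: no H
  1 × S: no H
  Total hydrogens = 17.
Molecular formula: C9H17NS

C9H17NS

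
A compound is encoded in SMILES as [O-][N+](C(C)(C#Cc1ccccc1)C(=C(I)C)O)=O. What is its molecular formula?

C13H12INO3

Heavy atoms from the SMILES: 13 C, 1 I, 1 N, 3 O.
Implicit hydrogens by atom environment:
  5 × C (aromatic): 1 H each → 5
  5 × C: no H
  2 × C: 3 H each → 6
  1 × C (aromatic): no H
  1 × I: no H
  1 × N (charge +1): no H
  1 × O: 1 H
  1 × O: no H
  1 × O (charge -1): no H
  Total hydrogens = 12.
Molecular formula: C13H12INO3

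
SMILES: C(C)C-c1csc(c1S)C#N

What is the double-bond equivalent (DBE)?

5

Molecular formula from the SMILES: C8H9NS2.
DoU = (2C + 2 + N − H − X)/2 = (2·8 + 2 + 1 − 9 − 0)/2 = 10/2 = 5.
(Structurally: 1 ring(s) + 4 π bond(s) = 5.)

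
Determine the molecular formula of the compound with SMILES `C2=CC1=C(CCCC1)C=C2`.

Heavy atoms from the SMILES: 10 C.
Implicit hydrogens by atom environment:
  4 × C: 2 H each → 8
  4 × C (aromatic): 1 H each → 4
  2 × C (aromatic): no H
  Total hydrogens = 12.
Molecular formula: C10H12

C10H12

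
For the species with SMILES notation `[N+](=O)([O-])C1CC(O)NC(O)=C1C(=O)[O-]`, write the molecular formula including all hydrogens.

Heavy atoms from the SMILES: 6 C, 2 N, 6 O.
Implicit hydrogens by atom environment:
  3 × C: no H
  2 × C: 1 H each → 2
  2 × O: 1 H each → 2
  2 × O: no H
  2 × O (charge -1): no H
  1 × C: 2 H
  1 × N: 1 H
  1 × N (charge +1): no H
  Total hydrogens = 7.
Net charge -1.
Molecular formula: C6H7N2O6-

C6H7N2O6-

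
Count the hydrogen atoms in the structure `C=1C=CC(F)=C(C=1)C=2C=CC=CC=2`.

Hydrogens are implicit in SMILES; fill each atom to its normal valence:
  9 × C (aromatic): 1 H each → 9
  3 × C (aromatic): no H
  1 × F: no H
  Total hydrogens = 9.

9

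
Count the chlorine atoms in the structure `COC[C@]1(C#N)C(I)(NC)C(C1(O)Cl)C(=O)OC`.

The symbol for chlorine appears 1 time in the SMILES.

1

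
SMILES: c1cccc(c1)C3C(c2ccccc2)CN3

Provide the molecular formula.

C15H15N

Heavy atoms from the SMILES: 15 C, 1 N.
Implicit hydrogens by atom environment:
  10 × C (aromatic): 1 H each → 10
  2 × C: 1 H each → 2
  2 × C (aromatic): no H
  1 × C: 2 H
  1 × N: 1 H
  Total hydrogens = 15.
Molecular formula: C15H15N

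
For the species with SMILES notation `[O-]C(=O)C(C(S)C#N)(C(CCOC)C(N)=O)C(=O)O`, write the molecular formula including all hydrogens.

C10H13N2O6S-

Heavy atoms from the SMILES: 10 C, 2 N, 6 O, 1 S.
Implicit hydrogens by atom environment:
  5 × C: no H
  4 × O: no H
  2 × C: 2 H each → 4
  2 × C: 1 H each → 2
  1 × C: 3 H
  1 × N: 2 H
  1 × N: no H
  1 × O: 1 H
  1 × O (charge -1): no H
  1 × S: 1 H
  Total hydrogens = 13.
Net charge -1.
Molecular formula: C10H13N2O6S-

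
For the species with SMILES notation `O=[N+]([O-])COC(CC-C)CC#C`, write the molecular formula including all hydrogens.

Heavy atoms from the SMILES: 8 C, 1 N, 3 O.
Implicit hydrogens by atom environment:
  4 × C: 2 H each → 8
  2 × C: 1 H each → 2
  2 × O: no H
  1 × C: 3 H
  1 × C: no H
  1 × N (charge +1): no H
  1 × O (charge -1): no H
  Total hydrogens = 13.
Molecular formula: C8H13NO3

C8H13NO3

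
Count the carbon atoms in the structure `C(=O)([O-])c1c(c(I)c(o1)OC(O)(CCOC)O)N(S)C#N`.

The symbol for carbon appears 10 times in the SMILES. Lowercase c denotes aromatic carbon and counts toward C.

10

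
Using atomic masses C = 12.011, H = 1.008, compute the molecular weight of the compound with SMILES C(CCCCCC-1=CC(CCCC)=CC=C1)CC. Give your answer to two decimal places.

246.44

Molecular formula: C18H30.
M = 18×12.011 + 30×1.008 = 246.44 g/mol.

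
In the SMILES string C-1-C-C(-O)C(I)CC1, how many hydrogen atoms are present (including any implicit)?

Hydrogens are implicit in SMILES; fill each atom to its normal valence:
  4 × C: 2 H each → 8
  2 × C: 1 H each → 2
  1 × I: no H
  1 × O: 1 H
  Total hydrogens = 11.

11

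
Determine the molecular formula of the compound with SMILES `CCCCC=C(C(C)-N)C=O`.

C9H17NO

Heavy atoms from the SMILES: 9 C, 1 N, 1 O.
Implicit hydrogens by atom environment:
  3 × C: 2 H each → 6
  3 × C: 1 H each → 3
  2 × C: 3 H each → 6
  1 × C: no H
  1 × N: 2 H
  1 × O: no H
  Total hydrogens = 17.
Molecular formula: C9H17NO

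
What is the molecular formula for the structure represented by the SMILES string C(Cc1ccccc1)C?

Heavy atoms from the SMILES: 9 C.
Implicit hydrogens by atom environment:
  5 × C (aromatic): 1 H each → 5
  2 × C: 2 H each → 4
  1 × C: 3 H
  1 × C (aromatic): no H
  Total hydrogens = 12.
Molecular formula: C9H12

C9H12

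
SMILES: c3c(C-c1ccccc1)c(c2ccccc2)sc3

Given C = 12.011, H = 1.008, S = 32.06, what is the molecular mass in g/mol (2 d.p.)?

250.36

Molecular formula: C17H14S.
M = 17×12.011 + 14×1.008 + 1×32.06 = 250.36 g/mol.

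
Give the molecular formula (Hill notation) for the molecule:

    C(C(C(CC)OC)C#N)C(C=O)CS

C10H17NO2S

Heavy atoms from the SMILES: 10 C, 1 N, 2 O, 1 S.
Implicit hydrogens by atom environment:
  4 × C: 1 H each → 4
  3 × C: 2 H each → 6
  2 × C: 3 H each → 6
  2 × O: no H
  1 × C: no H
  1 × N: no H
  1 × S: 1 H
  Total hydrogens = 17.
Molecular formula: C10H17NO2S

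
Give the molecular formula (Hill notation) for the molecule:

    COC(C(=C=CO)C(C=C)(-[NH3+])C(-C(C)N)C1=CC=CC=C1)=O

Heavy atoms from the SMILES: 17 C, 2 N, 3 O.
Implicit hydrogens by atom environment:
  5 × C (aromatic): 1 H each → 5
  4 × C: 1 H each → 4
  4 × C: no H
  2 × C: 3 H each → 6
  2 × O: no H
  1 × C: 2 H
  1 × C (aromatic): no H
  1 × N (charge +1): 3 H
  1 × N: 2 H
  1 × O: 1 H
  Total hydrogens = 23.
Net charge +1.
Molecular formula: C17H23N2O3+

C17H23N2O3+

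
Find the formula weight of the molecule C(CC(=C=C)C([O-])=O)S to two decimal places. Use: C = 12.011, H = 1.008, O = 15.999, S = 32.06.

Molecular formula: C6H7O2S-.
M = 6×12.011 + 7×1.008 + 2×15.999 + 1×32.06 = 143.18 g/mol.

143.18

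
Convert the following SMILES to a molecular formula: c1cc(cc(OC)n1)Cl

Heavy atoms from the SMILES: 6 C, 1 Cl, 1 N, 1 O.
Implicit hydrogens by atom environment:
  3 × C (aromatic): 1 H each → 3
  2 × C (aromatic): no H
  1 × C: 3 H
  1 × Cl: no H
  1 × N (aromatic): no H
  1 × O: no H
  Total hydrogens = 6.
Molecular formula: C6H6ClNO

C6H6ClNO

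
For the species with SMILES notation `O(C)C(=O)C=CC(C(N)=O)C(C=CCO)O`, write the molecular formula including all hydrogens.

C10H15NO5

Heavy atoms from the SMILES: 10 C, 1 N, 5 O.
Implicit hydrogens by atom environment:
  6 × C: 1 H each → 6
  3 × O: no H
  2 × C: no H
  2 × O: 1 H each → 2
  1 × C: 3 H
  1 × C: 2 H
  1 × N: 2 H
  Total hydrogens = 15.
Molecular formula: C10H15NO5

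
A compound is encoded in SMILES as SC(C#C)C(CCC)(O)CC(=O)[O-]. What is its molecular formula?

Heavy atoms from the SMILES: 9 C, 3 O, 1 S.
Implicit hydrogens by atom environment:
  3 × C: 2 H each → 6
  3 × C: no H
  2 × C: 1 H each → 2
  1 × C: 3 H
  1 × O: 1 H
  1 × O: no H
  1 × O (charge -1): no H
  1 × S: 1 H
  Total hydrogens = 13.
Net charge -1.
Molecular formula: C9H13O3S-

C9H13O3S-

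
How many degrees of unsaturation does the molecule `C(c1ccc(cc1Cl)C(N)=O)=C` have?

Molecular formula from the SMILES: C9H8ClNO.
DoU = (2C + 2 + N − H − X)/2 = (2·9 + 2 + 1 − 8 − 1)/2 = 12/2 = 6.
(Structurally: 1 ring(s) + 5 π bond(s) = 6.)

6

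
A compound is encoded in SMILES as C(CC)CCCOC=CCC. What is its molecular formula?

C10H20O

Heavy atoms from the SMILES: 10 C, 1 O.
Implicit hydrogens by atom environment:
  6 × C: 2 H each → 12
  2 × C: 3 H each → 6
  2 × C: 1 H each → 2
  1 × O: no H
  Total hydrogens = 20.
Molecular formula: C10H20O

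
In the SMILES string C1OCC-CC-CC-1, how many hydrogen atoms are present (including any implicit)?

14

Hydrogens are implicit in SMILES; fill each atom to its normal valence:
  7 × C: 2 H each → 14
  1 × O: no H
  Total hydrogens = 14.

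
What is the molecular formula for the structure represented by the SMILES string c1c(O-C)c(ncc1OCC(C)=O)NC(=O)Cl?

Heavy atoms from the SMILES: 10 C, 1 Cl, 2 N, 4 O.
Implicit hydrogens by atom environment:
  4 × O: no H
  3 × C (aromatic): no H
  2 × C: 3 H each → 6
  2 × C (aromatic): 1 H each → 2
  2 × C: no H
  1 × C: 2 H
  1 × Cl: no H
  1 × N: 1 H
  1 × N (aromatic): no H
  Total hydrogens = 11.
Molecular formula: C10H11ClN2O4

C10H11ClN2O4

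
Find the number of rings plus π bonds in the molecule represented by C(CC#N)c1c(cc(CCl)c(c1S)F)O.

Molecular formula from the SMILES: C10H9ClFNOS.
DoU = (2C + 2 + N − H − X)/2 = (2·10 + 2 + 1 − 9 − 2)/2 = 12/2 = 6.
(Structurally: 1 ring(s) + 5 π bond(s) = 6.)

6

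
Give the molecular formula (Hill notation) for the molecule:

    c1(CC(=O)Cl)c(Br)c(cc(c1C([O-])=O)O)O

C9H5BrClO5-

Heavy atoms from the SMILES: 1 Br, 9 C, 1 Cl, 5 O.
Implicit hydrogens by atom environment:
  5 × C (aromatic): no H
  2 × C: no H
  2 × O: 1 H each → 2
  2 × O: no H
  1 × Br: no H
  1 × C: 2 H
  1 × C (aromatic): 1 H
  1 × Cl: no H
  1 × O (charge -1): no H
  Total hydrogens = 5.
Net charge -1.
Molecular formula: C9H5BrClO5-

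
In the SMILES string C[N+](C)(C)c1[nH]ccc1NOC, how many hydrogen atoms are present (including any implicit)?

Hydrogens are implicit in SMILES; fill each atom to its normal valence:
  4 × C: 3 H each → 12
  2 × C (aromatic): 1 H each → 2
  2 × C (aromatic): no H
  1 × N (aromatic): 1 H
  1 × N: 1 H
  1 × N (charge +1): no H
  1 × O: no H
  Total hydrogens = 16.

16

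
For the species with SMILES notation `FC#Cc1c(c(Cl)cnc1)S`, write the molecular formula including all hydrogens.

Heavy atoms from the SMILES: 7 C, 1 Cl, 1 F, 1 N, 1 S.
Implicit hydrogens by atom environment:
  3 × C (aromatic): no H
  2 × C (aromatic): 1 H each → 2
  2 × C: no H
  1 × Cl: no H
  1 × F: no H
  1 × N (aromatic): no H
  1 × S: 1 H
  Total hydrogens = 3.
Molecular formula: C7H3ClFNS

C7H3ClFNS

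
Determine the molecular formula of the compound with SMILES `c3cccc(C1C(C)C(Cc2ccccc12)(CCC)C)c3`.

Heavy atoms from the SMILES: 21 C.
Implicit hydrogens by atom environment:
  9 × C (aromatic): 1 H each → 9
  3 × C: 3 H each → 9
  3 × C: 2 H each → 6
  3 × C (aromatic): no H
  2 × C: 1 H each → 2
  1 × C: no H
  Total hydrogens = 26.
Molecular formula: C21H26

C21H26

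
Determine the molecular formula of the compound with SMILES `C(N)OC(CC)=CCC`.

C7H15NO

Heavy atoms from the SMILES: 7 C, 1 N, 1 O.
Implicit hydrogens by atom environment:
  3 × C: 2 H each → 6
  2 × C: 3 H each → 6
  1 × C: 1 H
  1 × C: no H
  1 × N: 2 H
  1 × O: no H
  Total hydrogens = 15.
Molecular formula: C7H15NO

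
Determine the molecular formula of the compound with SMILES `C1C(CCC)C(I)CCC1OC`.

Heavy atoms from the SMILES: 10 C, 1 I, 1 O.
Implicit hydrogens by atom environment:
  5 × C: 2 H each → 10
  3 × C: 1 H each → 3
  2 × C: 3 H each → 6
  1 × I: no H
  1 × O: no H
  Total hydrogens = 19.
Molecular formula: C10H19IO

C10H19IO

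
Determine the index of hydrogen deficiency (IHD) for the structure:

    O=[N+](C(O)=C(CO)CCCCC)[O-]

2

Molecular formula from the SMILES: C8H15NO4.
DoU = (2C + 2 + N − H − X)/2 = (2·8 + 2 + 1 − 15 − 0)/2 = 4/2 = 2.
(Structurally: 0 ring(s) + 2 π bond(s) = 2.)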